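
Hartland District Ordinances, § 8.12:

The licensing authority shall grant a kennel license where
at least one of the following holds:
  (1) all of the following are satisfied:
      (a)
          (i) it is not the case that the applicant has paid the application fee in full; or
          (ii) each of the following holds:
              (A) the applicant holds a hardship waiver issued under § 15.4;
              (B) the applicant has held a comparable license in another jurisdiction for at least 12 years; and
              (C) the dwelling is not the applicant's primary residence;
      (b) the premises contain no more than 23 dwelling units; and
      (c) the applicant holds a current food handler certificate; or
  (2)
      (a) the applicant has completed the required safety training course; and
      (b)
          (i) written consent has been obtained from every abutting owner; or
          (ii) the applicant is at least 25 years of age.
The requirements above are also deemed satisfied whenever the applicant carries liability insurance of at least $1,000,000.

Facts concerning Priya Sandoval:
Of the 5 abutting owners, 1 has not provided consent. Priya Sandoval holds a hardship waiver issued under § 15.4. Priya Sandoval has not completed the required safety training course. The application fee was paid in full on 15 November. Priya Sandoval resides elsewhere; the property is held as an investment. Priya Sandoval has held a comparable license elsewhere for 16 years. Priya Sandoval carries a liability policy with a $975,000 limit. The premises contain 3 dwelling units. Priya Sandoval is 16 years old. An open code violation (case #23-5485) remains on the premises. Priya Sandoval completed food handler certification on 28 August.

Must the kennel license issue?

Yes — granted.

(i) not (fee paid) — not met.
(A) hardship waiver — met.
(B) prior license ≥ 12 yr — holds.
(C) not (primary residence) — satisfied.
(ii): T AND T AND T → true.
So (a) is satisfied (F OR T).
(b) ≤ 23 units — met.
(c) food handler cert. — holds.
(1): T AND T AND T → true.
(a) safety training — not satisfied.
(i) all abutters consent — not satisfied.
(ii) age ≥ 25 — not satisfied.
(b) = F OR F = false.
(2): F AND F → false.
Overall = T OR F = true.
Exception (insurance ≥ $1,000,000) — not satisfied.
Result: main true OR exception false → true.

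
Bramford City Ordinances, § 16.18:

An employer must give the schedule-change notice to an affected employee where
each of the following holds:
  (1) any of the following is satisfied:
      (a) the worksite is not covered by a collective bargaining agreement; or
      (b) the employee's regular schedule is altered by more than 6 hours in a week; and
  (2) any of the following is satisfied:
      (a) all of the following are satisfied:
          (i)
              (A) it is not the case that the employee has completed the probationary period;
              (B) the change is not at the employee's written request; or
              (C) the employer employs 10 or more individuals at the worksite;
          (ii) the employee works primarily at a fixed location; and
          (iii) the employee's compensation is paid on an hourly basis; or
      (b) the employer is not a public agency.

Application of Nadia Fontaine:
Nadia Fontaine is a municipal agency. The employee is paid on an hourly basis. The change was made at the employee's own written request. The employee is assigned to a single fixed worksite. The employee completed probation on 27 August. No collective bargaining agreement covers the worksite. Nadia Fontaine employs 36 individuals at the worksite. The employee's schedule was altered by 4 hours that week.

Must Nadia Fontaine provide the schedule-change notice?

Yes — required.

(a) no CBA — holds.
(b) schedule shift > 6h — not satisfied.
(1) = T OR F = true.
(A) not (past probation) — not met.
(B) not employee-requested — not satisfied.
(C) ≥ 10 at site — holds.
(i): F OR F OR T → true.
(ii) fixed location — holds.
(iii) hourly-paid — met.
(a): T AND T AND T → true.
(b) not (public agency) — not met.
(2) = T OR F = true.
So Overall is satisfied (T AND T).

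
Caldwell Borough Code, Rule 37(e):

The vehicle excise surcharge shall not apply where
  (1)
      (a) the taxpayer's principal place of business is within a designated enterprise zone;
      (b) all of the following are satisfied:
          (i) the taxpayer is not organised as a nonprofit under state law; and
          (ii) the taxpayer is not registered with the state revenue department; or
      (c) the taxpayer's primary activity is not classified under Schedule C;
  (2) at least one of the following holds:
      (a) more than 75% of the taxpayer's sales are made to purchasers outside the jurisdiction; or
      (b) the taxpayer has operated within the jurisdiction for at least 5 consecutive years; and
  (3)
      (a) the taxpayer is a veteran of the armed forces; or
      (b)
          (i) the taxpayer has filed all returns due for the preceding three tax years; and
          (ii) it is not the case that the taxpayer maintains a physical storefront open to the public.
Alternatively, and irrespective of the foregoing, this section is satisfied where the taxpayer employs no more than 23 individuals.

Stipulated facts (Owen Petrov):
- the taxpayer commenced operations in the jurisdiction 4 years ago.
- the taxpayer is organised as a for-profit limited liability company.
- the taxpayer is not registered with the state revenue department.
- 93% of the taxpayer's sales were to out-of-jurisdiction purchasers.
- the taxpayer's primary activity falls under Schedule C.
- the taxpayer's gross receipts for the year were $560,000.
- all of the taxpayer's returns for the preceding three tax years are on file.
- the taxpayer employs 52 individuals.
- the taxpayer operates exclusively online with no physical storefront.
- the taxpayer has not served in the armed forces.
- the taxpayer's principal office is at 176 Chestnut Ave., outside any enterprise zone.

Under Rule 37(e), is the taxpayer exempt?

(a) in enterprise zone — not met.
(i) not (nonprofit) — met.
(ii) not (state-registered) — met.
So (b) is satisfied (T AND T).
(c) not (Schedule C activity) — not met.
(1): F OR T OR F → true.
(a) >75% out-of-jur. sales — holds.
(b) ≥ 5 yrs in jurisdiction — not satisfied.
(2) = T OR F = true.
(a) veteran — fails.
(i) returns current — satisfied.
(ii) not (has storefront) — satisfied.
(b): T AND T → true.
(3): F OR T → true.
Overall = T AND T AND T = true.
Exception (≤ 23 employees) — not satisfied.
Result: main true OR exception false → true.

Yes — exempt.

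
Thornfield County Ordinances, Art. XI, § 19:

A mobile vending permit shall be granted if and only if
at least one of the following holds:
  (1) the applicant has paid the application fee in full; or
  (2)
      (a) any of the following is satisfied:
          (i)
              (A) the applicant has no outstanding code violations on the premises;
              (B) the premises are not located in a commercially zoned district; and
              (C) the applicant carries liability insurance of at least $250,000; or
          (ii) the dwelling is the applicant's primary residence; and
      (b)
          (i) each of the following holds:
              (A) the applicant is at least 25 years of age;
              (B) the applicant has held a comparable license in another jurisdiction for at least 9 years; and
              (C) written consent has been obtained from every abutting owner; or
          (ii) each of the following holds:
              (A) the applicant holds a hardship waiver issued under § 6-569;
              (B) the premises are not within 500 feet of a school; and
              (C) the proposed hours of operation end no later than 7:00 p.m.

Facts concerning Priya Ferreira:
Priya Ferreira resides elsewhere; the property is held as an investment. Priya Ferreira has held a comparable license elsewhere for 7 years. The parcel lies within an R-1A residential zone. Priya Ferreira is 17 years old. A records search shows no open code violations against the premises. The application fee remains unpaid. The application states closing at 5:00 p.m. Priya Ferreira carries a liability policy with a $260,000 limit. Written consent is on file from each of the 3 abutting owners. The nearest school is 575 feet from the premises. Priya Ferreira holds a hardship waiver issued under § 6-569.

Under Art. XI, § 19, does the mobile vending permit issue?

(1) fee paid — not satisfied.
(A) no code violations — satisfied.
(B) not (commercially zoned) — satisfied.
(C) insurance ≥ $250,000 — met.
(i) = T AND T AND T = true.
(ii) primary residence — not met.
So (a) is satisfied (T OR F).
(A) age ≥ 25 — not met.
(B) prior license ≥ 9 yr — not met.
(C) all abutters consent — satisfied.
So (i) is not satisfied (F AND F AND T).
(A) hardship waiver — satisfied.
(B) ≥500 ft from school — met.
(C) closes by 7 p.m. — satisfied.
(ii) = T AND T AND T = true.
So (b) is satisfied (F OR T).
(2) = T AND T = true.
So Overall is satisfied (F OR T).

Yes — granted.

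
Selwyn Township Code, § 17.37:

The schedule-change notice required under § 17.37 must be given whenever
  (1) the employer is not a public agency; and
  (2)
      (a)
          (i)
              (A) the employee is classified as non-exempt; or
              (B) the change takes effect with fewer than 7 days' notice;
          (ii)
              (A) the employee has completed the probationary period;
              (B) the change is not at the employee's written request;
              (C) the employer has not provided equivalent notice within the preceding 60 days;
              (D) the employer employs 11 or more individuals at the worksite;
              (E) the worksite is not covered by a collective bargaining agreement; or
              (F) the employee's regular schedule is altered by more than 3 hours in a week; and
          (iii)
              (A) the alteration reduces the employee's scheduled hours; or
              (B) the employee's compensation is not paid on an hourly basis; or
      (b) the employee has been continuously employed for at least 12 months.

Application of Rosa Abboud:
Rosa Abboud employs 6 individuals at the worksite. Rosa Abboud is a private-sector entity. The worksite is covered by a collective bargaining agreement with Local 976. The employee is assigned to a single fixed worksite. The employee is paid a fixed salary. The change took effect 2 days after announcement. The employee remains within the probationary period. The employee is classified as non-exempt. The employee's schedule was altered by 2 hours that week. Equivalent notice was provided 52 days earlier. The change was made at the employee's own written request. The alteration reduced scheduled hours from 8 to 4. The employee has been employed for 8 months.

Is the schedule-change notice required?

(1) not (public agency) — satisfied.
(A) non-exempt — satisfied.
(B) < 7 days' notice — satisfied.
(i): T OR T → true.
(A) past probation — not met.
(B) not employee-requested — fails.
(C) no recent notice — fails.
(D) ≥ 11 at site — not met.
(E) no CBA — not met.
(F) schedule shift > 3h — fails.
(ii): F OR F OR F OR F OR F OR F → false.
(A) hours reduced — holds.
(B) not (hourly-paid) — met.
So (iii) is satisfied (T OR T).
(a): T AND F AND T → false.
(b) tenure ≥ 12 mo. — not satisfied.
(2) = F OR F = false.
So Overall is not satisfied (T AND F).

No — not required.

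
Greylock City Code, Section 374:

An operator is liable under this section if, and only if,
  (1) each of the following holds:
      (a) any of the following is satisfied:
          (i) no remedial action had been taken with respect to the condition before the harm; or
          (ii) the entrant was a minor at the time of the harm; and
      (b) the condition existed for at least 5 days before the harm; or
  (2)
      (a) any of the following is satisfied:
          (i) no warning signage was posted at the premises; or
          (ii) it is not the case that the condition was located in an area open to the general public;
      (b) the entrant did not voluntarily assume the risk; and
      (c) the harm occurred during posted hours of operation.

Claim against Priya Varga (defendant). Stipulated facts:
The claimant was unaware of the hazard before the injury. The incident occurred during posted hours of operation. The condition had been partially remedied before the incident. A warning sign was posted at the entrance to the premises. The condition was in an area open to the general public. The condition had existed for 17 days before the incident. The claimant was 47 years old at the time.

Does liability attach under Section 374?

No — not liable.

(i) no remedial action — not satisfied.
(ii) entrant a minor — fails.
(a): F OR F → false.
(b) condition ≥5 days old — satisfied.
So (1) is not satisfied (F AND T).
(i) no signage posted — not met.
(ii) not (public area) — not satisfied.
So (a) is not satisfied (F OR F).
(b) no assumed risk — satisfied.
(c) during posted hours — satisfied.
So (2) is not satisfied (F AND T AND T).
Overall: F OR F → false.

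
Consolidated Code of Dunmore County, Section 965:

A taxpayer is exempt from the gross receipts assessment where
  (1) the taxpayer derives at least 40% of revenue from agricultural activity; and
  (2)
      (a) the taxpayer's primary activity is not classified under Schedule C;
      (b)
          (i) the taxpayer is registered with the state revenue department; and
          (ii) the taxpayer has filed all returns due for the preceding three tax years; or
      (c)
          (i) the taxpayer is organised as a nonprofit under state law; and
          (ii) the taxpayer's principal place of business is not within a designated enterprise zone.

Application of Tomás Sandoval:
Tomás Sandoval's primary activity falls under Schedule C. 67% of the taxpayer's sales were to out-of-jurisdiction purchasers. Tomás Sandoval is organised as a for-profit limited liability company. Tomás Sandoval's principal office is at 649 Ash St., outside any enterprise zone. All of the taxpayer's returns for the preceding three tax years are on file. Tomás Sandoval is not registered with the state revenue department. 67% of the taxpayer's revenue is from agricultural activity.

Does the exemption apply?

No — not exempt.

(1) ≥40% agricultural — satisfied.
(a) not (Schedule C activity) — not satisfied.
(i) state-registered — not met.
(ii) returns current — holds.
(b) = F AND T = false.
(i) nonprofit — fails.
(ii) not (in enterprise zone) — holds.
(c): F AND T → false.
So (2) is not satisfied (F OR F OR F).
So Overall is not satisfied (T AND F).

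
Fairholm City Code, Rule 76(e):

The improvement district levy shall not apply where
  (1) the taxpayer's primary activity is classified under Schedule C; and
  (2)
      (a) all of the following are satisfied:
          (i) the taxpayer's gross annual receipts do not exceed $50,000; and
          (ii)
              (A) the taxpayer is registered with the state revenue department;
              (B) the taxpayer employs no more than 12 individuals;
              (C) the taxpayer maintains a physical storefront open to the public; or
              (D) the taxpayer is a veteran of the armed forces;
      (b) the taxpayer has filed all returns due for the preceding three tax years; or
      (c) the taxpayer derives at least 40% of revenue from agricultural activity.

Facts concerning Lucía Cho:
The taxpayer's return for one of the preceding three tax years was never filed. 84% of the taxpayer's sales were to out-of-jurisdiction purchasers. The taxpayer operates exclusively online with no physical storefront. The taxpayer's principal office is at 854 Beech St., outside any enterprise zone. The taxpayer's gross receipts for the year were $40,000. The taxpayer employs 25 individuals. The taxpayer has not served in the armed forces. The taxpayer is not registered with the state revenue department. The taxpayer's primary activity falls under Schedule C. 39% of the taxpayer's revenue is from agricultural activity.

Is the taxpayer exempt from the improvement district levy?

(1) Schedule C activity — met.
(i) receipts ≤ $50,000 — met.
(A) state-registered — not met.
(B) ≤ 12 employees — not met.
(C) has storefront — not satisfied.
(D) veteran — not satisfied.
So (ii) is not satisfied (F OR F OR F OR F).
So (a) is not satisfied (T AND F).
(b) returns current — fails.
(c) ≥40% agricultural — not satisfied.
(2): F OR F OR F → false.
Overall: T AND F → false.

No — not exempt.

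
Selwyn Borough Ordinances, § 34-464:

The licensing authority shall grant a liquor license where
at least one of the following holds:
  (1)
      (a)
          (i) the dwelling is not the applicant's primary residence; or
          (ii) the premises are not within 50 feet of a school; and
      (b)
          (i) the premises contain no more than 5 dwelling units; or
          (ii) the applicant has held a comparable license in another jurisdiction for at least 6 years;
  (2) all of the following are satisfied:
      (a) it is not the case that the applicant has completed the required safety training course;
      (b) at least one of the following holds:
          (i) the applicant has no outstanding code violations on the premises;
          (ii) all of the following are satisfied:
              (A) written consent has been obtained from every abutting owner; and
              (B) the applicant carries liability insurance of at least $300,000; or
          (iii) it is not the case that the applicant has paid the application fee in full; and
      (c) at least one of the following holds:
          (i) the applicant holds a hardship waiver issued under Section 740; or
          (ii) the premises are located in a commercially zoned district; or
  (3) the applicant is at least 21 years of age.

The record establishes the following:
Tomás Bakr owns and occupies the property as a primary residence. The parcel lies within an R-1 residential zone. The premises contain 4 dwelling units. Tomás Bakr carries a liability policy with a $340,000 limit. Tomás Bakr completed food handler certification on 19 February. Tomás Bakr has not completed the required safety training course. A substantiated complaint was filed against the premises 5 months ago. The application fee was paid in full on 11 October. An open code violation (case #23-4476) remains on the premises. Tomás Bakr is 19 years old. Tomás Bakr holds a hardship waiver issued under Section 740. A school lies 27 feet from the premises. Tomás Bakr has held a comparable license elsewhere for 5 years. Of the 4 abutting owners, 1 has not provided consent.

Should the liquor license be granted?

No — denied.

(i) not (primary residence) — fails.
(ii) ≥50 ft from school — not satisfied.
(a) = F OR F = false.
(i) ≤ 5 units — holds.
(ii) prior license ≥ 6 yr — not satisfied.
So (b) is satisfied (T OR F).
(1) = F AND T = false.
(a) not (safety training) — holds.
(i) no code violations — not satisfied.
(A) all abutters consent — not met.
(B) insurance ≥ $300,000 — holds.
(ii) = F AND T = false.
(iii) not (fee paid) — not met.
(b) = F OR F OR F = false.
(i) hardship waiver — met.
(ii) commercially zoned — not met.
(c): T OR F → true.
So (2) is not satisfied (T AND F AND T).
(3) age ≥ 21 — not satisfied.
So Overall is not satisfied (F OR F OR F).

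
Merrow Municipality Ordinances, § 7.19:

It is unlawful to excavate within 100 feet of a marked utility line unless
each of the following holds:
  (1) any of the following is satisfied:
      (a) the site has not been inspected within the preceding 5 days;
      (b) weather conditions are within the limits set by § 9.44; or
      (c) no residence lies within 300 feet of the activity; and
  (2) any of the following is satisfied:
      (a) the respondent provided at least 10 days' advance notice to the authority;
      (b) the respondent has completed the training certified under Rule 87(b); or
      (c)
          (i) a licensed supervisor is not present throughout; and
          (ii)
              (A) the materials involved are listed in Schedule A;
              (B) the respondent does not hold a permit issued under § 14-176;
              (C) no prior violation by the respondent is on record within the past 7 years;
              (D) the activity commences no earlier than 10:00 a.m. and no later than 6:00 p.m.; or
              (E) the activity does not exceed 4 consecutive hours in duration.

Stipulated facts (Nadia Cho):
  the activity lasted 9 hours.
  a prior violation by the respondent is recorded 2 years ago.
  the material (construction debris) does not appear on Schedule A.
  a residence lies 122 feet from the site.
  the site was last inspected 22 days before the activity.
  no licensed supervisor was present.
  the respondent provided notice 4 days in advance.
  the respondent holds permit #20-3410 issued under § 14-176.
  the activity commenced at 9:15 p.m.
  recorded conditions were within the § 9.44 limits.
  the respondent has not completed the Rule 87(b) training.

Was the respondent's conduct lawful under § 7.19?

(a) not (site inspected) — satisfied.
(b) weather ok — holds.
(c) no residence in 300 ft — not met.
(1): T OR T OR F → true.
(a) ≥10 days' notice — not satisfied.
(b) training certified — fails.
(i) not (supervisor present) — met.
(A) Schedule A material — fails.
(B) not (holds permit) — not met.
(C) no prior violation — not met.
(D) start within hours — not satisfied.
(E) ≤ 4 hrs duration — not satisfied.
So (ii) is not satisfied (F OR F OR F OR F OR F).
(c): T AND F → false.
So (2) is not satisfied (F OR F OR F).
So Overall is not satisfied (T AND F).

No — unlawful.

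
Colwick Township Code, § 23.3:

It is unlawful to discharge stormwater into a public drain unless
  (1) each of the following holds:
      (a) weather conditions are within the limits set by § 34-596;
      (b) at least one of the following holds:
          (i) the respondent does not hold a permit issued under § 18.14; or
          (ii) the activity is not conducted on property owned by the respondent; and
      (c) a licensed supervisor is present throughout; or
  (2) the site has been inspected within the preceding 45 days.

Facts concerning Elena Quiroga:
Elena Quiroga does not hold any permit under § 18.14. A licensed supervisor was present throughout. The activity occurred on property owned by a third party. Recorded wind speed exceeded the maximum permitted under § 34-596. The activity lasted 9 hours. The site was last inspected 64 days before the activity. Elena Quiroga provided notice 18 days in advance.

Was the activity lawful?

(a) weather ok — not met.
(i) not (holds permit) — holds.
(ii) not (own property) — holds.
(b) = T OR T = true.
(c) supervisor present — holds.
So (1) is not satisfied (F AND T AND T).
(2) site inspected — not met.
So Overall is not satisfied (F OR F).

No — unlawful.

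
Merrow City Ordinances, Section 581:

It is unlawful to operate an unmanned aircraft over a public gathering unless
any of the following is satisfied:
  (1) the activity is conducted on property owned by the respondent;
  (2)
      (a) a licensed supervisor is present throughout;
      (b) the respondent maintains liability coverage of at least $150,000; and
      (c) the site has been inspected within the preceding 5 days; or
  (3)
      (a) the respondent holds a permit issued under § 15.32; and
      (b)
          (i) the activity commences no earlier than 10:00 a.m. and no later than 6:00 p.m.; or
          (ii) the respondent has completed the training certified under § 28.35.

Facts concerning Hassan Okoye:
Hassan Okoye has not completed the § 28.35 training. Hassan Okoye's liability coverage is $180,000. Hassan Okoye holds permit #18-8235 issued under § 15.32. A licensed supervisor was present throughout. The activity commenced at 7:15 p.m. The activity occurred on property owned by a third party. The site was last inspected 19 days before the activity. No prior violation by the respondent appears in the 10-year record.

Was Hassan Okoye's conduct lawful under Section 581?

No — unlawful.

(1) own property — not met.
(a) supervisor present — holds.
(b) coverage ≥ $150,000 — holds.
(c) site inspected — not satisfied.
So (2) is not satisfied (T AND T AND F).
(a) holds permit — holds.
(i) start within hours — not satisfied.
(ii) training certified — fails.
(b) = F OR F = false.
(3): T AND F → false.
Overall = F OR F OR F = false.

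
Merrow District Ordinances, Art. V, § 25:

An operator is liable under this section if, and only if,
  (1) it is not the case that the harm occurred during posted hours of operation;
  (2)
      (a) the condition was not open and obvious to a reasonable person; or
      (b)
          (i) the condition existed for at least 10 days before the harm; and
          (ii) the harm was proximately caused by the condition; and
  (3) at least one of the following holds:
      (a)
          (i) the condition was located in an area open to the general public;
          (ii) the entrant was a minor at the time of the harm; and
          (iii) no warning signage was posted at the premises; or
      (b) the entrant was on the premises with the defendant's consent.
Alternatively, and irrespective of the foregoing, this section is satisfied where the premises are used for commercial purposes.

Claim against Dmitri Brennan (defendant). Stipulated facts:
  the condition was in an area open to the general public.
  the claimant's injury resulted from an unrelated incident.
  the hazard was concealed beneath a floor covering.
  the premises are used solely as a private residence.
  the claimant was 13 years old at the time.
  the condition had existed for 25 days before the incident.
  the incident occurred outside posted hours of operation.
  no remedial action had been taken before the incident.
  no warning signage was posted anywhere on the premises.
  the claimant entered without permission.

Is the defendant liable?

Yes — liable.

(1) not (during posted hours) — holds.
(a) not open/obvious — met.
(i) condition ≥10 days old — satisfied.
(ii) proximate cause — not satisfied.
(b): T AND F → false.
So (2) is satisfied (T OR F).
(i) public area — satisfied.
(ii) entrant a minor — satisfied.
(iii) no signage posted — satisfied.
So (a) is satisfied (T AND T AND T).
(b) consent to enter — not met.
(3): T OR F → true.
So Overall is satisfied (T AND T AND T).
Exception (commercial use) — not satisfied.
Result: main true OR exception false → true.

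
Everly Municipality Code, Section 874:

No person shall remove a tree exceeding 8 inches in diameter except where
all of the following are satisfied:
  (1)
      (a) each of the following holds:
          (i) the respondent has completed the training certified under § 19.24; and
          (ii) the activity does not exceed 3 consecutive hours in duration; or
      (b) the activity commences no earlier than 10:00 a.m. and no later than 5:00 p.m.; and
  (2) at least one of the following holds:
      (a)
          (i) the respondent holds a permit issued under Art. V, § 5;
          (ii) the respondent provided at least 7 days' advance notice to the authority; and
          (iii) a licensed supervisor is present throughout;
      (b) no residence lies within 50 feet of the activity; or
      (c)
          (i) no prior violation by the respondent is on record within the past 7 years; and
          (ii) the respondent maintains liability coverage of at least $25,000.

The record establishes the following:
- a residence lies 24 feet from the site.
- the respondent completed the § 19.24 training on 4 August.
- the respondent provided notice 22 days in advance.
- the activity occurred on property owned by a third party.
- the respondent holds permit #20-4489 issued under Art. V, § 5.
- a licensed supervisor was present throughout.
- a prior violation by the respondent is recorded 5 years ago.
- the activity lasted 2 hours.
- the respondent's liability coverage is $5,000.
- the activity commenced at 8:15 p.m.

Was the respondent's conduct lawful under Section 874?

Yes — lawful.

(i) training certified — satisfied.
(ii) ≤ 3 hrs duration — met.
(a): T AND T → true.
(b) start within hours — fails.
(1) = T OR F = true.
(i) holds permit — met.
(ii) ≥7 days' notice — met.
(iii) supervisor present — met.
(a) = T AND T AND T = true.
(b) no residence in 50 ft — not satisfied.
(i) no prior violation — not met.
(ii) coverage ≥ $25,000 — fails.
(c) = F AND F = false.
(2) = T OR F OR F = true.
So Overall is satisfied (T AND T).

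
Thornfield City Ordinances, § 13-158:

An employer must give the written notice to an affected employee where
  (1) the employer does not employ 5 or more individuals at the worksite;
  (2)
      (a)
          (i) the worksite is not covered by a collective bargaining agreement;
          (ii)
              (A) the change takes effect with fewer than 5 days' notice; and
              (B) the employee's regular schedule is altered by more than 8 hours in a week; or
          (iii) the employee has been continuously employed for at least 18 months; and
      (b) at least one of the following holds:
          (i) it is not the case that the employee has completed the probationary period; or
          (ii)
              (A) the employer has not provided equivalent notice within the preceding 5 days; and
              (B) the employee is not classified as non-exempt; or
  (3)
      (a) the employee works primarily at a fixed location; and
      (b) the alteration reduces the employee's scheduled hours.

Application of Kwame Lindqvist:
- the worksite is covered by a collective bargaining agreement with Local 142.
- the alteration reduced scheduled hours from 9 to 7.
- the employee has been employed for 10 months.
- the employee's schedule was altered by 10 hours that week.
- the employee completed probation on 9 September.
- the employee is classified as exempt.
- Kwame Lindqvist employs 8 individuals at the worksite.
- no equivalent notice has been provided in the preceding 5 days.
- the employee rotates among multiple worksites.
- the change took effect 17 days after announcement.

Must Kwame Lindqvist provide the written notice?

No — not required.

(1) not (≥ 5 at site) — fails.
(i) no CBA — not satisfied.
(A) < 5 days' notice — not satisfied.
(B) schedule shift > 8h — satisfied.
(ii): F AND T → false.
(iii) tenure ≥ 18 mo. — not met.
(a) = F OR F OR F = false.
(i) not (past probation) — not met.
(A) no recent notice — satisfied.
(B) not (non-exempt) — satisfied.
So (ii) is satisfied (T AND T).
(b) = F OR T = true.
So (2) is not satisfied (F AND T).
(a) fixed location — fails.
(b) hours reduced — met.
(3) = F AND T = false.
Overall = F OR F OR F = false.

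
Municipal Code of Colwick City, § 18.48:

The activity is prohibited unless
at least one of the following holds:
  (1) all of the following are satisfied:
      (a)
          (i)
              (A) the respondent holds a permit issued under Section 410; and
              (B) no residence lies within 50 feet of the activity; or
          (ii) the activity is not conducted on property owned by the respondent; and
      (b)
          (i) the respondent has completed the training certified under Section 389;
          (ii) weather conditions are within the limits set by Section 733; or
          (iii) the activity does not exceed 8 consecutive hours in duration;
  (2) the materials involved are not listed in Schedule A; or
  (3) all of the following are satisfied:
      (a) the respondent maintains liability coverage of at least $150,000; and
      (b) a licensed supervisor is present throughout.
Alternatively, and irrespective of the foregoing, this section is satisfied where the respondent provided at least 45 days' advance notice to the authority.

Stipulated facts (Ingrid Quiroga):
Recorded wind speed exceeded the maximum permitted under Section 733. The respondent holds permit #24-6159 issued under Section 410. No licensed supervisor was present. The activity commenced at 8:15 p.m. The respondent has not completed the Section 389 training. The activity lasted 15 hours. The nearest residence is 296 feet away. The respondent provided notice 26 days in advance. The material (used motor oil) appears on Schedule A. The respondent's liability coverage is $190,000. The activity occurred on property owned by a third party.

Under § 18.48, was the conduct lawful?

No — unlawful.

(A) holds permit — met.
(B) no residence in 50 ft — met.
(i): T AND T → true.
(ii) not (own property) — met.
(a): T OR T → true.
(i) training certified — fails.
(ii) weather ok — fails.
(iii) ≤ 8 hrs duration — not met.
(b): F OR F OR F → false.
(1): T AND F → false.
(2) not (Schedule A material) — not satisfied.
(a) coverage ≥ $150,000 — satisfied.
(b) supervisor present — not met.
(3) = T AND F = false.
Overall: F OR F OR F → false.
Exception (≥45 days' notice) — not satisfied.
Result: main false OR exception false → false.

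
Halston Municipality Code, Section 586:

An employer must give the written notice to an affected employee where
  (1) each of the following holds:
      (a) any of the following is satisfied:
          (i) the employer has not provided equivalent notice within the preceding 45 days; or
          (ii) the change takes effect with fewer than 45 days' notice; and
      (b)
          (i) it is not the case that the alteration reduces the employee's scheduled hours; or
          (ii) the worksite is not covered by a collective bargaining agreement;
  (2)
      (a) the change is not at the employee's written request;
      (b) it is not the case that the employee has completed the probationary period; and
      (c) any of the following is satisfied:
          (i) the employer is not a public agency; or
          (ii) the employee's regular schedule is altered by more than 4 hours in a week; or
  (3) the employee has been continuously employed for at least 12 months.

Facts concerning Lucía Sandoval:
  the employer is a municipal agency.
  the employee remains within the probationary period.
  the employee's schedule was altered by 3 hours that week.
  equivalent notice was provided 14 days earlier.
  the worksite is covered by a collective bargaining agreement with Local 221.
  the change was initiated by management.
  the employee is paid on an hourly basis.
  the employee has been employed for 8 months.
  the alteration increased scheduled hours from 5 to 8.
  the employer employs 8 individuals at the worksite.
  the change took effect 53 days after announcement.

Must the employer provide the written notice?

No — not required.

(i) no recent notice — not met.
(ii) < 45 days' notice — not met.
(a) = F OR F = false.
(i) not (hours reduced) — holds.
(ii) no CBA — not met.
So (b) is satisfied (T OR F).
So (1) is not satisfied (F AND T).
(a) not employee-requested — holds.
(b) not (past probation) — holds.
(i) not (public agency) — not satisfied.
(ii) schedule shift > 4h — fails.
(c) = F OR F = false.
(2) = T AND T AND F = false.
(3) tenure ≥ 12 mo. — not satisfied.
Overall = F OR F OR F = false.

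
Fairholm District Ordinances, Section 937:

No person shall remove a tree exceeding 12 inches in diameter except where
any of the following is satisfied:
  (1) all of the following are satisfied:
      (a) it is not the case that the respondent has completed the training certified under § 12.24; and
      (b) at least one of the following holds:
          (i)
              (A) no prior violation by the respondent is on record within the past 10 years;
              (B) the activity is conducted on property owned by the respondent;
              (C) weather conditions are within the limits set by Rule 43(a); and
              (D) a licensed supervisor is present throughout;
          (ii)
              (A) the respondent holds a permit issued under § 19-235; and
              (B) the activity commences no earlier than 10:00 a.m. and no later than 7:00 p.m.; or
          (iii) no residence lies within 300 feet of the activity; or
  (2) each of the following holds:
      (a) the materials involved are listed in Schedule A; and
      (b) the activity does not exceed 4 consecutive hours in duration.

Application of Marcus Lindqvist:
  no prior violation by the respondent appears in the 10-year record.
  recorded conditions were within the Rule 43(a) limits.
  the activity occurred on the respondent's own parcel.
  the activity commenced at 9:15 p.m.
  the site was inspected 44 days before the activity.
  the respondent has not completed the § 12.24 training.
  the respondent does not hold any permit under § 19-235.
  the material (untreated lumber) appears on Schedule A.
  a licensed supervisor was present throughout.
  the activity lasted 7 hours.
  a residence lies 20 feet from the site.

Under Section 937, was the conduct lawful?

(a) not (training certified) — satisfied.
(A) no prior violation — satisfied.
(B) own property — holds.
(C) weather ok — satisfied.
(D) supervisor present — met.
(i): T AND T AND T AND T → true.
(A) holds permit — fails.
(B) start within hours — not satisfied.
So (ii) is not satisfied (F AND F).
(iii) no residence in 300 ft — not satisfied.
So (b) is satisfied (T OR F OR F).
So (1) is satisfied (T AND T).
(a) Schedule A material — holds.
(b) ≤ 4 hrs duration — not met.
(2): T AND F → false.
Overall = T OR F = true.

Yes — lawful.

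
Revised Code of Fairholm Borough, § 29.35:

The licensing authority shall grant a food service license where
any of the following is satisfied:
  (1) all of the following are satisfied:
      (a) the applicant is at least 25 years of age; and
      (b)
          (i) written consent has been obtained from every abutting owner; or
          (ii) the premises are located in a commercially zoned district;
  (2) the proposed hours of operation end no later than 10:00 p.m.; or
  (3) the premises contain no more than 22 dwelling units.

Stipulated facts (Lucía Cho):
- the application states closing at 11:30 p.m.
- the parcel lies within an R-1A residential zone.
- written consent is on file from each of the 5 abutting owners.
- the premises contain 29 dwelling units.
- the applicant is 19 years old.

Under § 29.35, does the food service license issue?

No — denied.

(a) age ≥ 25 — not satisfied.
(i) all abutters consent — holds.
(ii) commercially zoned — fails.
So (b) is satisfied (T OR F).
(1) = F AND T = false.
(2) closes by 10 p.m. — fails.
(3) ≤ 22 units — not met.
Overall: F OR F OR F → false.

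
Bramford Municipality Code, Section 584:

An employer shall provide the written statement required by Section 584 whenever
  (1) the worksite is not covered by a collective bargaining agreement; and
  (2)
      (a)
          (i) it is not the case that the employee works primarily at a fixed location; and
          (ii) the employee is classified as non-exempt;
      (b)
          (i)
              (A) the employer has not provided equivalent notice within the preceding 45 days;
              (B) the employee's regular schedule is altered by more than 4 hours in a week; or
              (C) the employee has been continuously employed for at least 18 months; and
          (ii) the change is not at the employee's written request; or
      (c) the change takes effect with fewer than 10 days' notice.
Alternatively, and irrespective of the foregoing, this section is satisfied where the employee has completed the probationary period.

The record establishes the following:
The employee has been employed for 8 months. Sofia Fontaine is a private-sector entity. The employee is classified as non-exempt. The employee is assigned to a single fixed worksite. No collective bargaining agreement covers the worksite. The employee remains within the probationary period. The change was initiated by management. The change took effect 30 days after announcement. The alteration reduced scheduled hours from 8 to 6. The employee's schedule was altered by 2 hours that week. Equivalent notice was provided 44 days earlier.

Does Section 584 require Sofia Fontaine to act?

No — not required.

(1) no CBA — holds.
(i) not (fixed location) — fails.
(ii) non-exempt — satisfied.
(a): F AND T → false.
(A) no recent notice — fails.
(B) schedule shift > 4h — fails.
(C) tenure ≥ 18 mo. — not met.
So (i) is not satisfied (F OR F OR F).
(ii) not employee-requested — holds.
So (b) is not satisfied (F AND T).
(c) < 10 days' notice — fails.
(2): F OR F OR F → false.
Overall = T AND F = false.
Exception (past probation) — not satisfied.
Result: main false OR exception false → false.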